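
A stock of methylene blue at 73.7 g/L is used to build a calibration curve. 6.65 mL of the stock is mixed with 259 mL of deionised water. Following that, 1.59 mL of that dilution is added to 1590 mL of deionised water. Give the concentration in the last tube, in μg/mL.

1.84 μg/mL

Overall dilution factor = 39.95 × 1001 = 4.00 × 10⁴.
73.7 g/L / 4.00 × 10⁴ = 1.84 × 10⁻³ g/L = 1.84 μg/mL.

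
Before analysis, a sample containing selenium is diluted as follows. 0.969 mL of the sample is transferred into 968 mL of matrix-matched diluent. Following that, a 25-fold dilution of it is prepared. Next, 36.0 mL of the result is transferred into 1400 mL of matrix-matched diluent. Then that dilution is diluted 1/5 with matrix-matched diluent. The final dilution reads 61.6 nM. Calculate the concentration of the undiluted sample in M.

0.307 M

Overall dilution factor = 1000.0 × 25 × 39.89 × 5 = 4.99 × 10⁶.
Original = 61.6 nM × 4.99 × 10⁶ = 3.07 × 10⁸ nM = 0.307 M.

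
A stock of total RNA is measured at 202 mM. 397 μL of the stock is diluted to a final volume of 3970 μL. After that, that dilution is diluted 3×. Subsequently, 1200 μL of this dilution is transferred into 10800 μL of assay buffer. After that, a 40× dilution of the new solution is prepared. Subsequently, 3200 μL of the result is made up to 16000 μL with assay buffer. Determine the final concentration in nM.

Overall dilution factor = 10 × 3 × 10 × 40 × 5 = 6.00 × 10⁴.
202 mM / 6.00 × 10⁴ = 3.37 × 10⁻³ mM = 3370 nM.

3370 nM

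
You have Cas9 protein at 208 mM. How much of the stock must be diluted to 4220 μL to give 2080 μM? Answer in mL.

2080 μM = 2.08 mM.
V₁ = C₂V₂/C₁ = 2.08 × 4220 / 208 = 42.2 μL = 0.0422 mL.

0.0422 mL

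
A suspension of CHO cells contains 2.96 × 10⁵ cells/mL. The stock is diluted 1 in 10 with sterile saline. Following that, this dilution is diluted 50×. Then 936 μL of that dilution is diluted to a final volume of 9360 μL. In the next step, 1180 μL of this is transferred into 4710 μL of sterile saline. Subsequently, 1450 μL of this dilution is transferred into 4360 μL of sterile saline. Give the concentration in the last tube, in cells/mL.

2.96 cells/mL

Overall dilution factor = 10 × 50 × 10 × 4.992 × 4.007 = 1.00 × 10⁵.
2.96 × 10⁵ cells/mL / 1.00 × 10⁵ = 2.96 cells/mL.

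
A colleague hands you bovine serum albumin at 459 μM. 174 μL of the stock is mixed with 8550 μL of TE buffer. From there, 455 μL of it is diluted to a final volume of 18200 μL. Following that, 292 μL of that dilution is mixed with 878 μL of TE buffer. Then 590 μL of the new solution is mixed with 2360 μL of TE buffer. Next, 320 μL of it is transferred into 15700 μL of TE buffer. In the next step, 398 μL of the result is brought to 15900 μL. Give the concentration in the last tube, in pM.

Overall dilution factor = 50.14 × 40 × 4.007 × 5 × 50.06 × 39.95 = 8.04 × 10⁷.
459 μM / 8.04 × 10⁷ = 5.71 × 10⁻⁶ μM = 5.71 pM.

5.71 pM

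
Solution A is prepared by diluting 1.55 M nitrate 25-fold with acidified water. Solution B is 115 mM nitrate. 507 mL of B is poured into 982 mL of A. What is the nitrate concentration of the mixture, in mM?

C_A = 1.55 M / 25 = 0.0620 M.
C_B = 115 mM = 0.115 M.
C_mix = (C_A·V_A + C_B·V_B)/(V_A + V_B) = (0.0620×982 + 0.115×507) / 1489 = 0.0800 M = 80.0 mM.

80.0 mM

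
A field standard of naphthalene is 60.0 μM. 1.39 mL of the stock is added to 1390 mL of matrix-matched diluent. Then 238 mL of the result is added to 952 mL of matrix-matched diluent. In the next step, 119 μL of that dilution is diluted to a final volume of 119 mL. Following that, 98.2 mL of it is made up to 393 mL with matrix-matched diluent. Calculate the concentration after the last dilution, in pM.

Overall dilution factor = 1001 × 5 × 1000 × 4.002 = 2.00 × 10⁷.
60.0 μM / 2.00 × 10⁷ = 3.00 × 10⁻⁶ μM = 3.00 pM.

3.00 pM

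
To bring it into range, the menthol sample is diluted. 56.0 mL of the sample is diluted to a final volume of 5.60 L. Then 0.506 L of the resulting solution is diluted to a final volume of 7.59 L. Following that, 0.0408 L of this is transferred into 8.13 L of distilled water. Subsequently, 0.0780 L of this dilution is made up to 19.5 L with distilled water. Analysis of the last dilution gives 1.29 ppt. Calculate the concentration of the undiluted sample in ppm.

Overall dilution factor = 100 × 15 × 200.3 × 250 = 7.51 × 10⁷.
Original = 1.29 ppt × 7.51 × 10⁷ = 9.69 × 10⁷ ppt = 96.9 ppm.

96.9 ppm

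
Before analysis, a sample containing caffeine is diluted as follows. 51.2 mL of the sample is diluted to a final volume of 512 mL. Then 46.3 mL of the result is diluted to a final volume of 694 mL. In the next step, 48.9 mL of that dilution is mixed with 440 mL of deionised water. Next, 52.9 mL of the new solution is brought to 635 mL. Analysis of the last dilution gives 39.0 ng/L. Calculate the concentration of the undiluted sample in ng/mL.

702 ng/mL

Overall dilution factor = 10 × 14.99 × 9.998 × 12.00 = 1.80 × 10⁴.
Original = 39.0 ng/L × 1.80 × 10⁴ = 7.02 × 10⁵ ng/L = 702 ng/mL.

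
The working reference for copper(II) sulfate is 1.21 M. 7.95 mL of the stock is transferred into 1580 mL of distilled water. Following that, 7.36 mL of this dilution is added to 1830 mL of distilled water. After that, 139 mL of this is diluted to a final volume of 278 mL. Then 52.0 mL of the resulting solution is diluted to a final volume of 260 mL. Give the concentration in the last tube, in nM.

2430 nM

Overall dilution factor = 199.7 × 249.6 × 2 × 5 = 4.99 × 10⁵.
1.21 M / 4.99 × 10⁵ = 2.43 × 10⁻⁶ M = 2430 nM.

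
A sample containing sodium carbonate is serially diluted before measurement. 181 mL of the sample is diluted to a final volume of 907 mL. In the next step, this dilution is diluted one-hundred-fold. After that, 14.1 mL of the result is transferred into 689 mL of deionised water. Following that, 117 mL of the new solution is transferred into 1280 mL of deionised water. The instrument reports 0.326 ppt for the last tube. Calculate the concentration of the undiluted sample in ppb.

Overall dilution factor = 5.011 × 100 × 49.87 × 11.94 = 2.98 × 10⁵.
Original = 0.326 ppt × 2.98 × 10⁵ = 9.73 × 10⁴ ppt = 97.3 ppb.

97.3 ppb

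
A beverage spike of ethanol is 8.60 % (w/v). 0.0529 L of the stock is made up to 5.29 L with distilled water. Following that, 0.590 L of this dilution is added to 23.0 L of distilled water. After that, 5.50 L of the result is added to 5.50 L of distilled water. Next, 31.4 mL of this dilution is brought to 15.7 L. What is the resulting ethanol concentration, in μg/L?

21.5 μg/L

Overall dilution factor = 100 × 39.98 × 2 × 500 = 4.00 × 10⁶.
8.60 % (w/v) / 4.00 × 10⁶ = 2.15 × 10⁻⁶ % (w/v) = 21.5 μg/L.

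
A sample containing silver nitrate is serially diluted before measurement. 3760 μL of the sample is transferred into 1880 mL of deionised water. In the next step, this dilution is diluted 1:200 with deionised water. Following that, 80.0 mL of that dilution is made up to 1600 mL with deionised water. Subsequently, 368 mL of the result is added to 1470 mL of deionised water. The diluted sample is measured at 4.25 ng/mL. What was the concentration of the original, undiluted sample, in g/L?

42.5 g/L

Overall dilution factor = 501 × 200 × 20 × 4.995 = 1.00 × 10⁷.
Original = 4.25 ng/mL × 1.00 × 10⁷ = 4.25 × 10⁷ ng/mL = 42.5 g/L.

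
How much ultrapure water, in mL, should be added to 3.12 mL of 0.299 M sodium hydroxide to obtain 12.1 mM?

74.0 mL

12.1 mM = 0.0121 M.
V₂ = C₁V₁/C₂ = 0.299 × 3.12 / 0.0121 = 77.1 mL.
Diluent to add = V₂ − V₁ = 77.1 − 3.12 = 74.0 mL.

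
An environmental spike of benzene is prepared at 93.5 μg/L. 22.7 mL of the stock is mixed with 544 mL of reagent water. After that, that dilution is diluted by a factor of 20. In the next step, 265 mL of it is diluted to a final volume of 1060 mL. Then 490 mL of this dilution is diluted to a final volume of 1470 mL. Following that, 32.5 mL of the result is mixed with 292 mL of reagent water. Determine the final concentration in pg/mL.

Overall dilution factor = 24.96 × 20 × 4 × 3 × 9.985 = 5.98 × 10⁴.
93.5 μg/L / 5.98 × 10⁴ = 1.56 × 10⁻³ μg/L = 1.56 pg/mL.

1.56 pg/mL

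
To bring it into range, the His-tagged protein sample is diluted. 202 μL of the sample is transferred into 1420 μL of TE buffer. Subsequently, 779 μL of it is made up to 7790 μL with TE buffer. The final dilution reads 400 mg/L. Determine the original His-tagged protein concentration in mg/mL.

32.1 mg/mL

Overall dilution factor = 8.030 × 10 = 80.3.
Original = 400 mg/L × 80.3 = 3.21 × 10⁴ mg/L = 32.1 mg/mL.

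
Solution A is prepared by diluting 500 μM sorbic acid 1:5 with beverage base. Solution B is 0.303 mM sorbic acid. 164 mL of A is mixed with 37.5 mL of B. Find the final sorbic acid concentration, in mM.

0.138 mM

C_A = 500 μM / 5 = 100 μM.
C_B = 0.303 mM = 303 μM.
C_mix = (C_A·V_A + C_B·V_B)/(V_A + V_B) = (100×164 + 303×37.5) / 201.5 = 138 μM = 0.138 mM.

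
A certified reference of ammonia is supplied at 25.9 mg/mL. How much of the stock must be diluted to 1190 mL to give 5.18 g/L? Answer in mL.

238 mL

5.18 g/L = 5.18 mg/mL.
V₁ = C₂V₂/C₁ = 5.18 × 1190 / 25.9 = 238 mL.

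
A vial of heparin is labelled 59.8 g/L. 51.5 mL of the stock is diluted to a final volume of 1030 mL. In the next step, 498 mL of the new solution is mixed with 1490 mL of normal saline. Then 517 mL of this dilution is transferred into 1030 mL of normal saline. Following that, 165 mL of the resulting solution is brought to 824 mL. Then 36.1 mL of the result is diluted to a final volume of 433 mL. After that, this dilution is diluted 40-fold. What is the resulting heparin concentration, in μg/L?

104 μg/L

Overall dilution factor = 20 × 3.992 × 2.992 × 4.994 × 11.99 × 40 = 5.72 × 10⁵.
59.8 g/L / 5.72 × 10⁵ = 1.04 × 10⁻⁴ g/L = 104 μg/L.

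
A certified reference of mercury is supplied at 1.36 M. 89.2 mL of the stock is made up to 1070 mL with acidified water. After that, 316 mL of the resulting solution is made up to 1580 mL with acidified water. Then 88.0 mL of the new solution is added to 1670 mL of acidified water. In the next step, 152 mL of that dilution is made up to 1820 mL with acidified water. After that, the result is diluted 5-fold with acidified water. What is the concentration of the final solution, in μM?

19.0 μM

Overall dilution factor = 12.00 × 5 × 19.98 × 11.97 × 5 = 7.17 × 10⁴.
1.36 M / 7.17 × 10⁴ = 1.90 × 10⁻⁵ M = 19.0 μM.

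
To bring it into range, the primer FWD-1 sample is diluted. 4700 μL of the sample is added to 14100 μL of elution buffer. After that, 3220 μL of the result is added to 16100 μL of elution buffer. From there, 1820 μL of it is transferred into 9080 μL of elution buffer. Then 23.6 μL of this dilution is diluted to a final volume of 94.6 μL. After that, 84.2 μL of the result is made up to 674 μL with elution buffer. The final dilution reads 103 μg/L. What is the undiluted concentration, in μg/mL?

Overall dilution factor = 4 × 6 × 5.989 × 4.008 × 8.005 = 4612.
Original = 103 μg/L × 4612 = 4.75 × 10⁵ μg/L = 475 μg/mL.

475 μg/mL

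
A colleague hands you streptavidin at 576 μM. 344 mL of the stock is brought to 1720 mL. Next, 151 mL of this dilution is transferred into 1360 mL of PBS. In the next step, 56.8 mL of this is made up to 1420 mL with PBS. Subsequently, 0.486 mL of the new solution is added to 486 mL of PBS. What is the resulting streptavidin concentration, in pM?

460 pM

Overall dilution factor = 5 × 10.01 × 25 × 1001 = 1.25 × 10⁶.
576 μM / 1.25 × 10⁶ = 4.60 × 10⁻⁴ μM = 460 pM.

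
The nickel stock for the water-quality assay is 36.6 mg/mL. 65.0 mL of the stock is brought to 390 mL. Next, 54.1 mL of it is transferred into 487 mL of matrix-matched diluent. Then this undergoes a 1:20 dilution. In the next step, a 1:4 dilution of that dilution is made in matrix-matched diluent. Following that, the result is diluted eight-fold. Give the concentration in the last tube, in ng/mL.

953 ng/mL

Overall dilution factor = 6 × 10.00 × 20 × 4 × 8 = 3.84 × 10⁴.
36.6 mg/mL / 3.84 × 10⁴ = 9.53 × 10⁻⁴ mg/mL = 953 ng/mL.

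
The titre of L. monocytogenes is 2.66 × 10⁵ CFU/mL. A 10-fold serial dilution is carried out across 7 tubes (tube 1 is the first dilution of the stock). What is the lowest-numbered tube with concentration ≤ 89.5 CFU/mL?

Tube n has concentration 2.66 × 10⁵ CFU/mL / 10ⁿ.
Need 10ⁿ ≥ 2.66 × 10⁵ CFU/mL / 89.5 CFU/mL = 2972, so n ≥ 3.47.
First such tube: n = 4.

tube 4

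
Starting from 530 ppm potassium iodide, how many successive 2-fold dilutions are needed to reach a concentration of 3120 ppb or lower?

8

Need 2ⁿ ≥ 170, so n ≥ log(170)/log(2) = 7.41.
Minimum whole steps: n = 8.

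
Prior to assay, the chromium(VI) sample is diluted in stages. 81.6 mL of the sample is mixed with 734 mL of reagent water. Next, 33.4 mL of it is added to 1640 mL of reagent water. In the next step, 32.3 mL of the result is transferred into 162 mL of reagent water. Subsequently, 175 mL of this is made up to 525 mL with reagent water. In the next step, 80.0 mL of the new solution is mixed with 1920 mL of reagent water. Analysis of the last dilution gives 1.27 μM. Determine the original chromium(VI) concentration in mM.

Overall dilution factor = 9.995 × 50.10 × 6.015 × 3 × 25 = 2.26 × 10⁵.
Original = 1.27 μM × 2.26 × 10⁵ = 2.87 × 10⁵ μM = 287 mM.

287 mM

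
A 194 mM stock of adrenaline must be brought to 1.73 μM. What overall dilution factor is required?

Factor = C₀/C_target = 194 mM / 1.73 μM = 1.12 × 10⁵.

1.12 × 10⁵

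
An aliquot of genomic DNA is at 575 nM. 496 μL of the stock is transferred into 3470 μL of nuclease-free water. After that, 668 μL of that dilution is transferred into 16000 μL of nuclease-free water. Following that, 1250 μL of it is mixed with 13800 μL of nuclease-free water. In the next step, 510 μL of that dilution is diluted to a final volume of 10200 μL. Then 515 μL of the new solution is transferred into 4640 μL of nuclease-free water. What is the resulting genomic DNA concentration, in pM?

Overall dilution factor = 7.996 × 24.95 × 12.04 × 20 × 10.01 = 4.81 × 10⁵.
575 nM / 4.81 × 10⁵ = 1.20 × 10⁻³ nM = 1.20 pM.

1.20 pM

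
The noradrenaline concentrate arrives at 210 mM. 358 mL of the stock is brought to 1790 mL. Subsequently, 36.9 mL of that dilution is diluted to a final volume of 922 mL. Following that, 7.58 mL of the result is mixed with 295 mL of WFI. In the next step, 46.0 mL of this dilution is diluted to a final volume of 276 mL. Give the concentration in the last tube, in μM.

7.02 μM

Overall dilution factor = 5 × 24.99 × 39.92 × 6 = 2.99 × 10⁴.
210 mM / 2.99 × 10⁴ = 7.02 × 10⁻³ mM = 7.02 μM.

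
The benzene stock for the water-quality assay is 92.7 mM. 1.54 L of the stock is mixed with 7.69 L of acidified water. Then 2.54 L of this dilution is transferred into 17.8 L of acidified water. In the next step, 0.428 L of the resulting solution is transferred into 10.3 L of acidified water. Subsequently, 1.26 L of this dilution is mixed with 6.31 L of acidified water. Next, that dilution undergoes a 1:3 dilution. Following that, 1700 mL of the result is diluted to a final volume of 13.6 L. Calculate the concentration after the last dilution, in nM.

534 nM

Overall dilution factor = 5.994 × 8.008 × 25.07 × 6.008 × 3 × 8 = 1.73 × 10⁵.
92.7 mM / 1.73 × 10⁵ = 5.34 × 10⁻⁴ mM = 534 nM.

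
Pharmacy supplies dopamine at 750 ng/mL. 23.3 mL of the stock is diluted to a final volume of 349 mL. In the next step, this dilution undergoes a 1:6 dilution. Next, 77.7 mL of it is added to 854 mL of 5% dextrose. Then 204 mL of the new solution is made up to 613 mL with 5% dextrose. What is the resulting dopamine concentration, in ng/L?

Overall dilution factor = 14.98 × 6 × 11.99 × 3.005 = 3238.
750 ng/mL / 3238 = 0.232 ng/mL = 232 ng/L.

232 ng/L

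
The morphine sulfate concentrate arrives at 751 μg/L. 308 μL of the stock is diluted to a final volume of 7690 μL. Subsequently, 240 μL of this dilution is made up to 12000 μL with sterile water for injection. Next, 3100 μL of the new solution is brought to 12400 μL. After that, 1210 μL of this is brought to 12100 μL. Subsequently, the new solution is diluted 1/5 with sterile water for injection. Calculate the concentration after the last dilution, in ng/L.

Overall dilution factor = 24.97 × 50 × 4 × 10 × 5 = 2.50 × 10⁵.
751 μg/L / 2.50 × 10⁵ = 3.01 × 10⁻³ μg/L = 3.01 ng/L.

3.01 ng/L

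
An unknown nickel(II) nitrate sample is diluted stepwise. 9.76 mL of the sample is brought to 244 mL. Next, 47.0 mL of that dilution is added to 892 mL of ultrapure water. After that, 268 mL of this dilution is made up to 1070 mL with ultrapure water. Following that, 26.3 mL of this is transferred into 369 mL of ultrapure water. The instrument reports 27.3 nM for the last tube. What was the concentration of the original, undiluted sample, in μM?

818 μM

Overall dilution factor = 25 × 19.98 × 3.993 × 15.03 = 3.00 × 10⁴.
Original = 27.3 nM × 3.00 × 10⁴ = 8.18 × 10⁵ nM = 818 μM.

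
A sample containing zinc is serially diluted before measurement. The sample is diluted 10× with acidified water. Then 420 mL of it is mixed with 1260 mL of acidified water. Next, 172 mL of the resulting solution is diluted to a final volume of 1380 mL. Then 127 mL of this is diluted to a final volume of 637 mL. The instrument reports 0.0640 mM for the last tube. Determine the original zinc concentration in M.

Overall dilution factor = 10 × 4 × 8.023 × 5.016 = 1610.
Original = 0.0640 mM × 1610 = 103 mM = 0.103 M.

0.103 M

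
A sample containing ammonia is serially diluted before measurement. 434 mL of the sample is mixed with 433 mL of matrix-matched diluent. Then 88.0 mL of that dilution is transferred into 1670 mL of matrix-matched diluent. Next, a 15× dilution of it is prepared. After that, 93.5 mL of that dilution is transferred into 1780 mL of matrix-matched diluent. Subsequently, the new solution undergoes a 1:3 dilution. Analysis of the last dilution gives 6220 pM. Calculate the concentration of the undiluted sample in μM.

224 μM

Overall dilution factor = 1.998 × 19.98 × 15 × 20.04 × 3 = 3.60 × 10⁴.
Original = 6220 pM × 3.60 × 10⁴ = 2.24 × 10⁸ pM = 224 μM.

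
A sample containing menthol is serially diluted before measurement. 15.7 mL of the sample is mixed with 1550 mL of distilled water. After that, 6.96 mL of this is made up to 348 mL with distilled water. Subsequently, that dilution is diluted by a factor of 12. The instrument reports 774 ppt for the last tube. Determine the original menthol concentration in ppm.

46.3 ppm

Overall dilution factor = 99.73 × 50 × 12 = 5.98 × 10⁴.
Original = 774 ppt × 5.98 × 10⁴ = 4.63 × 10⁷ ppt = 46.3 ppm.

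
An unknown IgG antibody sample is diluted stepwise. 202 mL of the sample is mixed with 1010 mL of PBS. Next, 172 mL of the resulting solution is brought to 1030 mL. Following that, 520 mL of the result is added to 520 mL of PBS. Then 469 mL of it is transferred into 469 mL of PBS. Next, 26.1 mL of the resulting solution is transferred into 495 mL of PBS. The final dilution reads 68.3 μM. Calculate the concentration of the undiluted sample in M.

Overall dilution factor = 6 × 5.988 × 2 × 2 × 19.97 = 2869.
Original = 68.3 μM × 2869 = 1.96 × 10⁵ μM = 0.196 M.

0.196 M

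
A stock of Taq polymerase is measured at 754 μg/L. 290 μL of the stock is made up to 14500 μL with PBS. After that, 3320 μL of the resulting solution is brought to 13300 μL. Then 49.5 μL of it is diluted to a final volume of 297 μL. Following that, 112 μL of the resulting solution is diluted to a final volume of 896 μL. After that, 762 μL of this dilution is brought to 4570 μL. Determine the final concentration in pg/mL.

13.1 pg/mL

Overall dilution factor = 50 × 4.006 × 6 × 8 × 5.997 = 5.77 × 10⁴.
754 μg/L / 5.77 × 10⁴ = 0.0131 μg/L = 13.1 pg/mL.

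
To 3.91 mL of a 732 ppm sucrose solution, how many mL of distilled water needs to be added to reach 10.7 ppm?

264 mL

V₂ = C₁V₁/C₂ = 732 × 3.91 / 10.7 = 267 mL.
Diluent to add = V₂ − V₁ = 267 − 3.91 = 264 mL.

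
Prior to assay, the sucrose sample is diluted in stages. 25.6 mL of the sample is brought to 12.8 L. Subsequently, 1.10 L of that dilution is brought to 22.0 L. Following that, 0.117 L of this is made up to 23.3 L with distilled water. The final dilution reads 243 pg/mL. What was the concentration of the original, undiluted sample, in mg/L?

Overall dilution factor = 500 × 20 × 199.1 = 1.99 × 10⁶.
Original = 243 pg/mL × 1.99 × 10⁶ = 4.84 × 10⁸ pg/mL = 484 mg/L.

484 mg/L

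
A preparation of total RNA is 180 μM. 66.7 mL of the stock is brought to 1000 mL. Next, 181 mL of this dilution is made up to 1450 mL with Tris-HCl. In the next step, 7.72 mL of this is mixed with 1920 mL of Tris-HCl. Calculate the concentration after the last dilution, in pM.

6000 pM

Overall dilution factor = 14.99 × 8.011 × 249.7 = 3.00 × 10⁴.
180 μM / 3.00 × 10⁴ = 6.00 × 10⁻³ μM = 6000 pM.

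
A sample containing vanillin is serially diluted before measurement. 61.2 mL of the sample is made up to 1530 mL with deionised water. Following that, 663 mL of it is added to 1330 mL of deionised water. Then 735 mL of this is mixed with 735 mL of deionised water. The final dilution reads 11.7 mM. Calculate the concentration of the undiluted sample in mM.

1760 mM

Overall dilution factor = 25 × 3.006 × 2 = 150.
Original = 11.7 mM × 150 = 1759 mM.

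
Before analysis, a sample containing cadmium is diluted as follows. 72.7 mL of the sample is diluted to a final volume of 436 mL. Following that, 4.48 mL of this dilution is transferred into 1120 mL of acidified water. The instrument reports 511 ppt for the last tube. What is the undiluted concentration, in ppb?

769 ppb

Overall dilution factor = 5.997 × 251 = 1505.
Original = 511 ppt × 1505 = 7.69 × 10⁵ ppt = 769 ppb.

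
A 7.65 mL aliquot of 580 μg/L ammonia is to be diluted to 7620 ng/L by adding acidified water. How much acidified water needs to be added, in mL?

575 mL

7620 ng/L = 7.62 μg/L.
V₂ = C₁V₁/C₂ = 580 × 7.65 / 7.62 = 582 mL.
Diluent to add = V₂ − V₁ = 582 − 7.65 = 575 mL.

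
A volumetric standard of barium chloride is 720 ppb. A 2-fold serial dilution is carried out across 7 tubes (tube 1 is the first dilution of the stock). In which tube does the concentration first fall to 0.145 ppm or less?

Tube n has concentration 720 ppb / 2ⁿ.
Need 2ⁿ ≥ 720 ppb / 0.145 ppm = 4.97, so n ≥ 2.31.
First such tube: n = 3.

tube 3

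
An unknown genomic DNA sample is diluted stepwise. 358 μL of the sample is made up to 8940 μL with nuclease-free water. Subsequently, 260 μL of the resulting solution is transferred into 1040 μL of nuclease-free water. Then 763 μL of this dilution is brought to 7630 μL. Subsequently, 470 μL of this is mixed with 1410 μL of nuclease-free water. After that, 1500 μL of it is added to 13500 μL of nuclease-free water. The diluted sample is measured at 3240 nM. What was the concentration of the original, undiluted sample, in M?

0.162 M

Overall dilution factor = 24.97 × 5 × 10 × 4 × 10 = 4.99 × 10⁴.
Original = 3240 nM × 4.99 × 10⁴ = 1.62 × 10⁸ nM = 0.162 M.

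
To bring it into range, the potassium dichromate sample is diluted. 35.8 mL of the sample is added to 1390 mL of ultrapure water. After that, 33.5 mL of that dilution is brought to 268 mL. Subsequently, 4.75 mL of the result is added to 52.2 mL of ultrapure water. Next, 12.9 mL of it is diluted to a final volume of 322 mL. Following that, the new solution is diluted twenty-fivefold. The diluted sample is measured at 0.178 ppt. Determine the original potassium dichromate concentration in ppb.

Overall dilution factor = 39.83 × 8 × 11.99 × 24.96 × 25 = 2.38 × 10⁶.
Original = 0.178 ppt × 2.38 × 10⁶ = 4.24 × 10⁵ ppt = 424 ppb.

424 ppb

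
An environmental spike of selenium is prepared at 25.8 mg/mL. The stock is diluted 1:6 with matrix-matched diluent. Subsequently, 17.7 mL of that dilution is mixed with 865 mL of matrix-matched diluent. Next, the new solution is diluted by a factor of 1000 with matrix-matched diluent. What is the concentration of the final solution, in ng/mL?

86.2 ng/mL

Overall dilution factor = 6 × 49.87 × 1000 = 2.99 × 10⁵.
25.8 mg/mL / 2.99 × 10⁵ = 8.62 × 10⁻⁵ mg/mL = 86.2 ng/mL.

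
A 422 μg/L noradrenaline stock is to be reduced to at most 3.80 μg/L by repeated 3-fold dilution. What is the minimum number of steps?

Need 3ⁿ ≥ 111, so n ≥ log(111)/log(3) = 4.29.
Minimum whole steps: n = 5.

5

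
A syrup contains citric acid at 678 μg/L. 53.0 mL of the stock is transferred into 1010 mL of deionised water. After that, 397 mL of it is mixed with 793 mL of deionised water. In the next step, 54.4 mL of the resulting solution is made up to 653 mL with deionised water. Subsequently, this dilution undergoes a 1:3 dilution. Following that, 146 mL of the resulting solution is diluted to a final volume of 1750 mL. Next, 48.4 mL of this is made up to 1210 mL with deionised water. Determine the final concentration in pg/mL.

1.05 pg/mL

Overall dilution factor = 20.06 × 2.997 × 12.00 × 3 × 11.99 × 25 = 6.49 × 10⁵.
678 μg/L / 6.49 × 10⁵ = 1.05 × 10⁻³ μg/L = 1.05 pg/mL.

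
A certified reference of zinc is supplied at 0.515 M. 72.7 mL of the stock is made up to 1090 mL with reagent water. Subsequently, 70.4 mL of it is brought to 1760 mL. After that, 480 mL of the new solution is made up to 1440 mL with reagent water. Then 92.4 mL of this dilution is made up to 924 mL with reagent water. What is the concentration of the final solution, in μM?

Overall dilution factor = 14.99 × 25 × 3 × 10 = 1.12 × 10⁴.
0.515 M / 1.12 × 10⁴ = 4.58 × 10⁻⁵ M = 45.8 μM.

45.8 μM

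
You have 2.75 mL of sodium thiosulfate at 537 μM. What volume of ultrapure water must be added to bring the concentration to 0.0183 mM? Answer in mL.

77.9 mL

0.0183 mM = 18.3 μM.
V₂ = C₁V₁/C₂ = 537 × 2.75 / 18.3 = 80.7 mL.
Diluent to add = V₂ − V₁ = 80.7 − 2.75 = 77.9 mL.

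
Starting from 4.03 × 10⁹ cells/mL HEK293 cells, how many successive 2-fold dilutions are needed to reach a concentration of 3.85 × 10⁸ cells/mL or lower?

Need 2ⁿ ≥ 10.5, so n ≥ log(10.5)/log(2) = 3.39.
Minimum whole steps: n = 4.

4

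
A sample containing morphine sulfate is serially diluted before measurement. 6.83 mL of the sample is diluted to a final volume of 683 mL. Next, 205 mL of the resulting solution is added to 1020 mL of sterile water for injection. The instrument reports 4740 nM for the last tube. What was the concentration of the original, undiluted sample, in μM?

Overall dilution factor = 100 × 5.976 = 598.
Original = 4740 nM × 598 = 2.83 × 10⁶ nM = 2830 μM.

2830 μM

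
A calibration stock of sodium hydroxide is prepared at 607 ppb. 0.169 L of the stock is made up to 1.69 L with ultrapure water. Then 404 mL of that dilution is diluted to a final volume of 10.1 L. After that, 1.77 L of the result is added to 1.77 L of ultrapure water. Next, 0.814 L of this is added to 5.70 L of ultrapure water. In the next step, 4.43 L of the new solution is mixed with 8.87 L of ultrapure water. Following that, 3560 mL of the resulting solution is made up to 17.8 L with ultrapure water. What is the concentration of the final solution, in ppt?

Overall dilution factor = 10 × 25 × 2 × 8.002 × 3.002 × 5 = 6.01 × 10⁴.
607 ppb / 6.01 × 10⁴ = 0.0101 ppb = 10.1 ppt.

10.1 ppt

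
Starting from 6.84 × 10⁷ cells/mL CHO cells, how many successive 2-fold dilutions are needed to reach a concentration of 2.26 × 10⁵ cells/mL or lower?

9

Need 2ⁿ ≥ 303, so n ≥ log(303)/log(2) = 8.24.
Minimum whole steps: n = 9.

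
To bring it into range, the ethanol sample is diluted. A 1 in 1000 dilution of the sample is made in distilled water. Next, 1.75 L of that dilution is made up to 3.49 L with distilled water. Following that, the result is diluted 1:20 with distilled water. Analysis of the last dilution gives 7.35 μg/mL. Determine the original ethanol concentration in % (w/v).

29.3 % (w/v)

Overall dilution factor = 1000 × 1.994 × 20 = 3.99 × 10⁴.
Original = 7.35 μg/mL × 3.99 × 10⁴ = 2.93 × 10⁵ μg/mL = 29.3 % (w/v).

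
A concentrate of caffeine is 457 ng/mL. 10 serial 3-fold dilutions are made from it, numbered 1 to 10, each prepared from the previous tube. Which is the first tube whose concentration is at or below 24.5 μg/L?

tube 3

Tube n has concentration 457 ng/mL / 3ⁿ.
Need 3ⁿ ≥ 457 ng/mL / 24.5 μg/L = 18.7, so n ≥ 2.66.
First such tube: n = 3.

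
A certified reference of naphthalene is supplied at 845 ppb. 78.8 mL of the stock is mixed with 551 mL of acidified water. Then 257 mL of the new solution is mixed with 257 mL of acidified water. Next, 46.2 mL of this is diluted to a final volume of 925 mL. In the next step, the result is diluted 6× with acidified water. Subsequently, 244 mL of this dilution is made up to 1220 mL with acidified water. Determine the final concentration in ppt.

Overall dilution factor = 7.992 × 2 × 20.02 × 6 × 5 = 9601.
845 ppb / 9601 = 0.0880 ppb = 88.0 ppt.

88.0 ppt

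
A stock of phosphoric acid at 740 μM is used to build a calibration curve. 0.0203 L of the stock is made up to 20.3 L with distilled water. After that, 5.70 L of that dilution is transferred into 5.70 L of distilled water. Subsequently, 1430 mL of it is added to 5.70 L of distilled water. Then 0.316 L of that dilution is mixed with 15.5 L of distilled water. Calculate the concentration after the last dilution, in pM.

1480 pM

Overall dilution factor = 1000 × 2 × 4.986 × 50.05 = 4.99 × 10⁵.
740 μM / 4.99 × 10⁵ = 1.48 × 10⁻³ μM = 1480 pM.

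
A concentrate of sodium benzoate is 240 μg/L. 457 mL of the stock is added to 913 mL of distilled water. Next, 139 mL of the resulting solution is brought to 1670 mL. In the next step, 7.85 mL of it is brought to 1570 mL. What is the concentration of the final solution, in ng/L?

Overall dilution factor = 2.998 × 12.01 × 200 = 7203.
240 μg/L / 7203 = 0.0333 μg/L = 33.3 ng/L.

33.3 ng/L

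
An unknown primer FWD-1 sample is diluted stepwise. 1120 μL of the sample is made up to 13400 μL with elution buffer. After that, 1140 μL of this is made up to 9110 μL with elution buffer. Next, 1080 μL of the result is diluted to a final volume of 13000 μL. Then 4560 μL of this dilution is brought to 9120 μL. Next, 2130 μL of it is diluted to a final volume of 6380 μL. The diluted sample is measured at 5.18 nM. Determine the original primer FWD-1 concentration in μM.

Overall dilution factor = 11.96 × 7.991 × 12.04 × 2 × 2.995 = 6894.
Original = 5.18 nM × 6894 = 3.57 × 10⁴ nM = 35.7 μM.

35.7 μM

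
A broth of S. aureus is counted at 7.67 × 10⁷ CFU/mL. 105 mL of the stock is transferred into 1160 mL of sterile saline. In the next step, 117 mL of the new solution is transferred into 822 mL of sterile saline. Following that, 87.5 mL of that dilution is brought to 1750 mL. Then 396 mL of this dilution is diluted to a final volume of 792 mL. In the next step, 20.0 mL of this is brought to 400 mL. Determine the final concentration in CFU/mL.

992 CFU/mL

Overall dilution factor = 12.05 × 8.026 × 20 × 2 × 20 = 7.74 × 10⁴.
7.67 × 10⁷ CFU/mL / 7.74 × 10⁴ = 992 CFU/mL.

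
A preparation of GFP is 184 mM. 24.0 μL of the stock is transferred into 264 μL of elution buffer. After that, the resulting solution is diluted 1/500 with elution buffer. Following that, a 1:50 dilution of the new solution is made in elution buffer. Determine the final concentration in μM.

0.613 μM

Overall dilution factor = 12 × 500 × 50 = 3.00 × 10⁵.
184 mM / 3.00 × 10⁵ = 6.13 × 10⁻⁴ mM = 0.613 μM.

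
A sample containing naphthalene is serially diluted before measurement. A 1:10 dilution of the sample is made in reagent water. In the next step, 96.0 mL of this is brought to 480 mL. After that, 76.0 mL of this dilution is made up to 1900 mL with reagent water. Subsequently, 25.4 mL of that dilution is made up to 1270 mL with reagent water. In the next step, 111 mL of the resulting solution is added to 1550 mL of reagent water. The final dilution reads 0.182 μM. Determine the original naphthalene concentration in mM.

170 mM

Overall dilution factor = 10 × 5 × 25 × 50 × 14.96 = 9.35 × 10⁵.
Original = 0.182 μM × 9.35 × 10⁵ = 1.70 × 10⁵ μM = 170 mM.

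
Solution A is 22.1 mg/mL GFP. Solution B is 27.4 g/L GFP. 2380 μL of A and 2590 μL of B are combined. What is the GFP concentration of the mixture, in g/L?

24.9 g/L

C_B = 27.4 g/L = 27.4 mg/mL.
C_mix = (C_A·V_A + C_B·V_B)/(V_A + V_B) = (22.1×2380 + 27.4×2590) / 4970 = 24.9 mg/mL = 24.9 g/L.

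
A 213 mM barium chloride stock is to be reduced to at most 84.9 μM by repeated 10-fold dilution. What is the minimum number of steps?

Need 10ⁿ ≥ 2509, so n ≥ log(2509)/log(10) = 3.40.
Minimum whole steps: n = 4.

4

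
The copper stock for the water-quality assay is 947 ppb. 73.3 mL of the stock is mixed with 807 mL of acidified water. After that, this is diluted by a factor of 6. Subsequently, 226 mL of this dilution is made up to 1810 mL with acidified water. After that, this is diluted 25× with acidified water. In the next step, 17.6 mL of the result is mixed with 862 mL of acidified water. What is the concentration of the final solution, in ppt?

1.31 ppt

Overall dilution factor = 12.01 × 6 × 8.009 × 25 × 49.98 = 7.21 × 10⁵.
947 ppb / 7.21 × 10⁵ = 1.31 × 10⁻³ ppb = 1.31 ppt.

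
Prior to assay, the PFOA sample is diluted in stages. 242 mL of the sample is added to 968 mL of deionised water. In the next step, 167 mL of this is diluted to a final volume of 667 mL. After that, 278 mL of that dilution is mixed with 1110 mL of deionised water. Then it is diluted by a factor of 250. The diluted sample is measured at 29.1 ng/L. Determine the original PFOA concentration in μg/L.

725 μg/L

Overall dilution factor = 5 × 3.994 × 4.993 × 250 = 2.49 × 10⁴.
Original = 29.1 ng/L × 2.49 × 10⁴ = 7.25 × 10⁵ ng/L = 725 μg/L.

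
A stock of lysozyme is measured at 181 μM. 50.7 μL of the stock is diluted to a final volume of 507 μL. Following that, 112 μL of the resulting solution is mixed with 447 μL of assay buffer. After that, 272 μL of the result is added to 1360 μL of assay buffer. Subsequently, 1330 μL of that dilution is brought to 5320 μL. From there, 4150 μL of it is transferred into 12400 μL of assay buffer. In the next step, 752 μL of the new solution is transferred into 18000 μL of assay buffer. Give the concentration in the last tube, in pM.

1520 pM

Overall dilution factor = 10 × 4.991 × 6 × 4 × 3.988 × 24.94 = 1.19 × 10⁵.
181 μM / 1.19 × 10⁵ = 1.52 × 10⁻³ μM = 1520 pM.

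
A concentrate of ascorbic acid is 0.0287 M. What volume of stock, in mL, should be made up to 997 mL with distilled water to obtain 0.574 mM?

19.9 mL

0.574 mM = 5.74 × 10⁻⁴ M.
V₁ = C₂V₂/C₁ = 5.74 × 10⁻⁴ × 997 / 0.0287 = 19.9 mL.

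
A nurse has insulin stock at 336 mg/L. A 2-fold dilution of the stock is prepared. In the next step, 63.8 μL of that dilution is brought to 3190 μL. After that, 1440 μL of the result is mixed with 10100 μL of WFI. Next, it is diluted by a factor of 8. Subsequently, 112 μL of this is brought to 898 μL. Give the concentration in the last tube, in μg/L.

Overall dilution factor = 2 × 50 × 8.014 × 8 × 8.018 = 5.14 × 10⁴.
336 mg/L / 5.14 × 10⁴ = 6.54 × 10⁻³ mg/L = 6.54 μg/L.

6.54 μg/L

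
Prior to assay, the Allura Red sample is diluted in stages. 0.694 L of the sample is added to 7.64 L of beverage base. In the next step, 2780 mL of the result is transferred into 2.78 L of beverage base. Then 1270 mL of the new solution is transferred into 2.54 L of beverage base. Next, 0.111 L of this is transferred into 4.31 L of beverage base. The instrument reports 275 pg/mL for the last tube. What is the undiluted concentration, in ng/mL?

789 ng/mL

Overall dilution factor = 12.01 × 2 × 3 × 39.83 = 2870.
Original = 275 pg/mL × 2870 = 7.89 × 10⁵ pg/mL = 789 ng/mL.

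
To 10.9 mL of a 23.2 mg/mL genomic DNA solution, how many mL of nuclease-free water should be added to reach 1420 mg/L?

1420 mg/L = 1.42 mg/mL.
V₂ = C₁V₁/C₂ = 23.2 × 10.9 / 1.42 = 178 mL.
Diluent to add = V₂ − V₁ = 178 − 10.9 = 167 mL.

167 mL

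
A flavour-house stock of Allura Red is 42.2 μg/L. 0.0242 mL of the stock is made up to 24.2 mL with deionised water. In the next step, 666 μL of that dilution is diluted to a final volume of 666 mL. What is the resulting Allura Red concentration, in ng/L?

Overall dilution factor = 1000 × 1000 = 1.00 × 10⁶.
42.2 μg/L / 1.00 × 10⁶ = 4.22 × 10⁻⁵ μg/L = 0.0422 ng/L.

0.0422 ng/L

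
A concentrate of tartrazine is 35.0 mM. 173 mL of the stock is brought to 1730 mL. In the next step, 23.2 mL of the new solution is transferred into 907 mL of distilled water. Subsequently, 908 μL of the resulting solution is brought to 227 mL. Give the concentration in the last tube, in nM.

Overall dilution factor = 10 × 40.09 × 250 = 1.00 × 10⁵.
35.0 mM / 1.00 × 10⁵ = 3.49 × 10⁻⁴ mM = 349 nM.

349 nM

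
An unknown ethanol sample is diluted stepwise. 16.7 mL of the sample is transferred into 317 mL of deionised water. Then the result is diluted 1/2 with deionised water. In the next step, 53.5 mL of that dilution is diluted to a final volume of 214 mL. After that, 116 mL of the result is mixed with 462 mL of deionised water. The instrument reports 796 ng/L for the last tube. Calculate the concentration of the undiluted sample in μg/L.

634 μg/L

Overall dilution factor = 19.98 × 2 × 4 × 4.983 = 797.
Original = 796 ng/L × 797 = 6.34 × 10⁵ ng/L = 634 μg/L.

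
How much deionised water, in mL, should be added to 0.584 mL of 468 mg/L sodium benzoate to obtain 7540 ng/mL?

7540 ng/mL = 7.54 mg/L.
V₂ = C₁V₁/C₂ = 468 × 0.584 / 7.54 = 36.2 mL.
Diluent to add = V₂ − V₁ = 36.2 − 0.584 = 35.7 mL.

35.7 mL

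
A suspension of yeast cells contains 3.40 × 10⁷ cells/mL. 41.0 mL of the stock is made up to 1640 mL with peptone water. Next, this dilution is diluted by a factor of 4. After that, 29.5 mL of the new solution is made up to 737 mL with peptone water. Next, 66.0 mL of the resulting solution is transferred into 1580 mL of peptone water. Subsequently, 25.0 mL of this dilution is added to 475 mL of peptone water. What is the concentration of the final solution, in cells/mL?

17.1 cells/mL

Overall dilution factor = 40 × 4 × 24.98 × 24.94 × 20 = 1.99 × 10⁶.
3.40 × 10⁷ cells/mL / 1.99 × 10⁶ = 17.1 cells/mL.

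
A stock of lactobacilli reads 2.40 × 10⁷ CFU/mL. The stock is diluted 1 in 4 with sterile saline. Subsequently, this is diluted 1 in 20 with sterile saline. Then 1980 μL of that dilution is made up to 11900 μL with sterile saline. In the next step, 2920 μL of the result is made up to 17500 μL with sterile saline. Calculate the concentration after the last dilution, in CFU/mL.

Overall dilution factor = 4 × 20 × 6.010 × 5.993 = 2882.
2.40 × 10⁷ CFU/mL / 2882 = 8330 CFU/mL.

8330 CFU/mL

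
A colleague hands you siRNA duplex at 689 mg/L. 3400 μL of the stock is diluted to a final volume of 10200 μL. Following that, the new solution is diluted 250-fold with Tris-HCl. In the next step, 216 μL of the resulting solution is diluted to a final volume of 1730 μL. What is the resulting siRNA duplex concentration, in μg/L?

Overall dilution factor = 3 × 250 × 8.009 = 6007.
689 mg/L / 6007 = 0.115 mg/L = 115 μg/L.

115 μg/L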